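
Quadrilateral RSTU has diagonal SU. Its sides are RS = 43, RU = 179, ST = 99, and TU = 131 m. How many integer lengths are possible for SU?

From triangle RSU: 136 < SU < 222.
From triangle TSU: 32 < SU < 230.
Intersection: 136 < SU < 222, so integers 137 through 221: 85 values.

85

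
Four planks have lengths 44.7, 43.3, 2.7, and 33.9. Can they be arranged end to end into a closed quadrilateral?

A quadrilateral exists iff every side is shorter than the sum of the others — equivalently, the longest side is less than the sum of the rest.
Longest side 44.7 < 79.9 (sum of the remaining 3), so yes.

Yes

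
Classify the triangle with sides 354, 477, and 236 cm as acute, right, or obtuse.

obtuse

Compare the square of the longest side to the sum of squares of the other two: 236² + 354² = 181012 < 227529 = 477².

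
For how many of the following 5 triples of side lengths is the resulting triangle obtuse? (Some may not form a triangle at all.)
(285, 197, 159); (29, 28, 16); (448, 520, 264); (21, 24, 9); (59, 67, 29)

(285,197,159): 159²+197² = 64090 < 81225 = 285² → obtuse
(29,28,16): 16²+28² = 1040 > 841 = 29² → acute
(448,520,264): 264²+448² = 270400 = 520² → right
(21,24,9): 9²+21² = 522 < 576 = 24² → obtuse
(59,67,29): 29²+59² = 4322 < 4489 = 67² → obtuse
3 of the 5 are obtuse.

3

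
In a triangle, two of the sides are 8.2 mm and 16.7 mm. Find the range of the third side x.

8.5 < x < 24.9 (mm)

By the triangle inequality, x must be less than 8.2 + 16.7 = 24.9 and greater than |8.2 − 16.7| = 8.5.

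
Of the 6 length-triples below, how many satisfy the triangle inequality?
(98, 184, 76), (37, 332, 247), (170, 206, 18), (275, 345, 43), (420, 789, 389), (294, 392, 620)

(76,98,184): 76+98 ≤ 184 → not valid
(37,247,332): 37+247 ≤ 332 → not valid
(18,170,206): 18+170 ≤ 206 → not valid
(43,275,345): 43+275 ≤ 345 → not valid
(389,420,789): 389+420 > 789 → valid
(294,392,620): 294+392 > 620 → valid
2 of the 6 triples form a triangle.

2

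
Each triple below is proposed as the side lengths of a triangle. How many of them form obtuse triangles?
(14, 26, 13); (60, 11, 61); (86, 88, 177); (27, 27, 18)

1

(14,26,13): 13²+14² = 365 < 676 = 26² → obtuse
(60,11,61): 11²+60² = 3721 = 61² → right
(86,88,177): 86+88 ≤ 177, not a triangle
(27,27,18): 18²+27² = 1053 > 729 = 27² → acute
1 of the 4 is obtuse.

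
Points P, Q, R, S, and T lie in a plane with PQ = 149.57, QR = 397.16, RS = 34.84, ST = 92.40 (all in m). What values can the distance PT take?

The maximum is all hops collinear in one direction: 149.57 + 397.16 + 34.84 + 92.40 = 673.97.
The longest hop is 397.16; the others sum to 276.81. Folding the others back against it leaves at least 397.16 − 276.81 = 120.35.

120.35 ≤ PT ≤ 673.97 m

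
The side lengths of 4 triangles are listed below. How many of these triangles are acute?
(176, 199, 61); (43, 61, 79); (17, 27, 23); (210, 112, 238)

1

(176,199,61): 61²+176² = 34697 < 39601 = 199² → obtuse
(43,61,79): 43²+61² = 5570 < 6241 = 79² → obtuse
(17,27,23): 17²+23² = 818 > 729 = 27² → acute
(210,112,238): 112²+210² = 56644 = 238² → right
1 of the 4 is acute.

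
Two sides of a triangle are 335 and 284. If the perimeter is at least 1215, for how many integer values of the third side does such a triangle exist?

Triangle inequality: 51 < x < 619. Perimeter ≥ 1215 gives x ≥ 1215 − 335 − 284 = 596.
So 596 ≤ x < 619; integers 596 through 618: 23 values.

23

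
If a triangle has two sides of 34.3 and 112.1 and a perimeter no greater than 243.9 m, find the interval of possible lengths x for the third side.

Triangle inequality alone gives 77.8 < x < 146.4.
The perimeter condition gives x ≤ 243.9 − 34.3 − 112.1 = 97.5.
Intersecting the two: 77.8 < x ≤ 97.5.

77.8 < x ≤ 97.5 m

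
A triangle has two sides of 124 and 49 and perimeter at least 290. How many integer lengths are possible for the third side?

Triangle inequality: 75 < x < 173. Perimeter ≥ 290 gives x ≥ 290 − 124 − 49 = 117.
So 117 ≤ x < 173; integers 117 through 172: 56 values.

56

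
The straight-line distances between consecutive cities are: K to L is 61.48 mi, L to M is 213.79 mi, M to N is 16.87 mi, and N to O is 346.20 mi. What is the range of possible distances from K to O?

54.06 ≤ KO ≤ 638.34 mi

The maximum is all hops collinear in one direction: 61.48 + 213.79 + 16.87 + 346.20 = 638.34.
The longest hop is 346.20; the others sum to 292.14. Folding the others back against it leaves at least 346.20 − 292.14 = 54.06.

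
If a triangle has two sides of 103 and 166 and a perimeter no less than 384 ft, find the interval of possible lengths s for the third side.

115 ≤ s < 269

Triangle inequality alone gives 63 < s < 269.
The perimeter condition gives s ≥ 384 − 103 − 166 = 115.
Intersecting the two: 115 ≤ s < 269.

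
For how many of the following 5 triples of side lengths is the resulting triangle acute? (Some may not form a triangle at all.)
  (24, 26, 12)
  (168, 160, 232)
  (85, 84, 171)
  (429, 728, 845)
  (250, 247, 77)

2

(24,26,12): 12²+24² = 720 > 676 = 26² → acute
(168,160,232): 160²+168² = 53824 = 232² → right
(85,84,171): 84+85 ≤ 171, not a triangle
(429,728,845): 429²+728² = 714025 = 845² → right
(250,247,77): 77²+247² = 66938 > 62500 = 250² → acute
2 of the 5 are acute.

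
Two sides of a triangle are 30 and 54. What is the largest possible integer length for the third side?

The third side must be strictly less than 30 + 54 = 84.
The largest integer below 84 is 83.

83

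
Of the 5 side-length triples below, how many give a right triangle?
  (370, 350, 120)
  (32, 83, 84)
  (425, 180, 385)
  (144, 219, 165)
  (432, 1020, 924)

4

(370,350,120): 120²+350² = 136900 = 370² → right
(32,83,84): 32²+83² = 7913 > 7056 = 84² → acute
(425,180,385): 180²+385² = 180625 = 425² → right
(144,219,165): 144²+165² = 47961 = 219² → right
(432,1020,924): 432²+924² = 1040400 = 1020² → right
4 of the 5 are right.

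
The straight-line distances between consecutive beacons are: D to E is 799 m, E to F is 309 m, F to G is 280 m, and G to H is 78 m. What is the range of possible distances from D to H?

132 ≤ DH ≤ 1466 m

The maximum is all hops collinear in one direction: 799 + 309 + 280 + 78 = 1466.
The longest hop is 799; the others sum to 667. Folding the others back against it leaves at least 799 − 667 = 132.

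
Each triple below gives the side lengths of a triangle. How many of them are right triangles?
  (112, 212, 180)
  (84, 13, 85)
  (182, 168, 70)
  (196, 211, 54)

(112,212,180): 112²+180² = 44944 = 212² → right
(84,13,85): 13²+84² = 7225 = 85² → right
(182,168,70): 70²+168² = 33124 = 182² → right
(196,211,54): 54²+196² = 41332 < 44521 = 211² → obtuse
3 of the 4 are right.

3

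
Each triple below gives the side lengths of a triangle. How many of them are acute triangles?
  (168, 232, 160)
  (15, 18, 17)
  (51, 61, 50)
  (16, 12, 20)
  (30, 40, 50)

(168,232,160): 160²+168² = 53824 = 232² → right
(15,18,17): 15²+17² = 514 > 324 = 18² → acute
(51,61,50): 50²+51² = 5101 > 3721 = 61² → acute
(16,12,20): 12²+16² = 400 = 20² → right
(30,40,50): 30²+40² = 2500 = 50² → right
2 of the 5 are acute.

2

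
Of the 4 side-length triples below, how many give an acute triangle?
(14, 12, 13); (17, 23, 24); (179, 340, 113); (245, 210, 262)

(14,12,13): 12²+13² = 313 > 196 = 14² → acute
(17,23,24): 17²+23² = 818 > 576 = 24² → acute
(179,340,113): 113+179 ≤ 340, not a triangle
(245,210,262): 210²+245² = 104125 > 68644 = 262² → acute
3 of the 4 are acute.

3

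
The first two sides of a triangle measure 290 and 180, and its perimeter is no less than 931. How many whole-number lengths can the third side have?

9

Triangle inequality: 110 < x < 470. Perimeter ≥ 931 gives x ≥ 931 − 290 − 180 = 461.
So 461 ≤ x < 470; integers 461 through 469: 9 values.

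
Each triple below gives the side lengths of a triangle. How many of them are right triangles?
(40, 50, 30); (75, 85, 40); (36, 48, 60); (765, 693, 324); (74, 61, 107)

4

(40,50,30): 30²+40² = 2500 = 50² → right
(75,85,40): 40²+75² = 7225 = 85² → right
(36,48,60): 36²+48² = 3600 = 60² → right
(765,693,324): 324²+693² = 585225 = 765² → right
(74,61,107): 61²+74² = 9197 < 11449 = 107² → obtuse
4 of the 5 are right.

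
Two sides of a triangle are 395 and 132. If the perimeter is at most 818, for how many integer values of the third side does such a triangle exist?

28

Triangle inequality: 263 < x < 527. Perimeter ≤ 818 gives x ≤ 818 − 395 − 132 = 291.
So 263 < x ≤ 291; integers 264 through 291: 28 values.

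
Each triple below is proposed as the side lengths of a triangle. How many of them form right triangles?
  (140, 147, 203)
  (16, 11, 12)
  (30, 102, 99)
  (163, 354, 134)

(140,147,203): 140²+147² = 41209 = 203² → right
(16,11,12): 11²+12² = 265 > 256 = 16² → acute
(30,102,99): 30²+99² = 10701 > 10404 = 102² → acute
(163,354,134): 134+163 ≤ 354, not a triangle
1 of the 4 is right.

1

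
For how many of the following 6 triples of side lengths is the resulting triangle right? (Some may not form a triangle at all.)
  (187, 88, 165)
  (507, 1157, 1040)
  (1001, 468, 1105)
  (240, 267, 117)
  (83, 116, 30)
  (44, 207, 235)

4

(187,88,165): 88²+165² = 34969 = 187² → right
(507,1157,1040): 507²+1040² = 1338649 = 1157² → right
(1001,468,1105): 468²+1001² = 1221025 = 1105² → right
(240,267,117): 117²+240² = 71289 = 267² → right
(83,116,30): 30+83 ≤ 116, not a triangle
(44,207,235): 44²+207² = 44785 < 55225 = 235² → obtuse
4 of the 6 are right.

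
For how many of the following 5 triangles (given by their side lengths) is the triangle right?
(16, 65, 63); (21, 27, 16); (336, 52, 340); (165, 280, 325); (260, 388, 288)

(16,65,63): 16²+63² = 4225 = 65² → right
(21,27,16): 16²+21² = 697 < 729 = 27² → obtuse
(336,52,340): 52²+336² = 115600 = 340² → right
(165,280,325): 165²+280² = 105625 = 325² → right
(260,388,288): 260²+288² = 150544 = 388² → right
4 of the 5 are right.

4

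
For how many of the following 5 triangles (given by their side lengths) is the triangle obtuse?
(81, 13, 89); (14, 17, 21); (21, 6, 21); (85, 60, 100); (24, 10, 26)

1

(81,13,89): 13²+81² = 6730 < 7921 = 89² → obtuse
(14,17,21): 14²+17² = 485 > 441 = 21² → acute
(21,6,21): 6²+21² = 477 > 441 = 21² → acute
(85,60,100): 60²+85² = 10825 > 10000 = 100² → acute
(24,10,26): 10²+24² = 676 = 26² → right
1 of the 5 is obtuse.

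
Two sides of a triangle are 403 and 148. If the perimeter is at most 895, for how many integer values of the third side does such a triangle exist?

89

Triangle inequality: 255 < x < 551. Perimeter ≤ 895 gives x ≤ 895 − 403 − 148 = 344.
So 255 < x ≤ 344; integers 256 through 344: 89 values.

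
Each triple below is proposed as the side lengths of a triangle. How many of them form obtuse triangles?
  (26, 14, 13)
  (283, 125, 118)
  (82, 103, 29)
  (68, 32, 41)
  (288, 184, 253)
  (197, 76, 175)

4

(26,14,13): 13²+14² = 365 < 676 = 26² → obtuse
(283,125,118): 118+125 ≤ 283, not a triangle
(82,103,29): 29²+82² = 7565 < 10609 = 103² → obtuse
(68,32,41): 32²+41² = 2705 < 4624 = 68² → obtuse
(288,184,253): 184²+253² = 97865 > 82944 = 288² → acute
(197,76,175): 76²+175² = 36401 < 38809 = 197² → obtuse
4 of the 6 are obtuse.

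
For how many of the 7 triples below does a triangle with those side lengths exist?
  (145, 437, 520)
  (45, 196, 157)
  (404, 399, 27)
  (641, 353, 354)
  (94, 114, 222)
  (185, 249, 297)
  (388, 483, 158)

(145,437,520): 145+437 > 520 → valid
(45,157,196): 45+157 > 196 → valid
(27,399,404): 27+399 > 404 → valid
(353,354,641): 353+354 > 641 → valid
(94,114,222): 94+114 ≤ 222 → not valid
(185,249,297): 185+249 > 297 → valid
(158,388,483): 158+388 > 483 → valid
6 of the 7 triples form a triangle.

6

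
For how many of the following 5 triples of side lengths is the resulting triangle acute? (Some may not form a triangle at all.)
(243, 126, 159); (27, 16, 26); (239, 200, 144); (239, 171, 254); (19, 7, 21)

3

(243,126,159): 126²+159² = 41157 < 59049 = 243² → obtuse
(27,16,26): 16²+26² = 932 > 729 = 27² → acute
(239,200,144): 144²+200² = 60736 > 57121 = 239² → acute
(239,171,254): 171²+239² = 86362 > 64516 = 254² → acute
(19,7,21): 7²+19² = 410 < 441 = 21² → obtuse
3 of the 5 are acute.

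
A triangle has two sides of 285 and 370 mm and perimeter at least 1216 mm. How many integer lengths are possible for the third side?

94

Triangle inequality: 85 < x < 655. Perimeter ≥ 1216 gives x ≥ 1216 − 285 − 370 = 561.
So 561 ≤ x < 655; integers 561 through 654: 94 values.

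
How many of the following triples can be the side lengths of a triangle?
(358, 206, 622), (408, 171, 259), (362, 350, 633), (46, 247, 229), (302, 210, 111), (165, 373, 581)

(206,358,622): 206+358 ≤ 622 → not valid
(171,259,408): 171+259 > 408 → valid
(350,362,633): 350+362 > 633 → valid
(46,229,247): 46+229 > 247 → valid
(111,210,302): 111+210 > 302 → valid
(165,373,581): 165+373 ≤ 581 → not valid
4 of the 6 triples form a triangle.

4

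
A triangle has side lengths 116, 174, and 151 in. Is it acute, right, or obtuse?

acute

Compare the square of the longest side to the sum of squares of the other two: 116² + 151² = 36257 > 30276 = 174².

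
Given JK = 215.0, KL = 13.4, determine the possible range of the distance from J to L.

By the triangle inequality, |215.0 − 13.4| ≤ JL ≤ 215.0 + 13.4.

201.6 ≤ JL ≤ 228.4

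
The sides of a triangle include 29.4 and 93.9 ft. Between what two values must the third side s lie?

By the triangle inequality, s must be less than 29.4 + 93.9 = 123.3 and greater than |29.4 − 93.9| = 64.5.

64.5 < s < 123.3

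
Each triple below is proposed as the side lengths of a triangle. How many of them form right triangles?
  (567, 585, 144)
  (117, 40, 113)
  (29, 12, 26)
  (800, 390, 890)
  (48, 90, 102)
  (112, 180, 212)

(567,585,144): 144²+567² = 342225 = 585² → right
(117,40,113): 40²+113² = 14369 > 13689 = 117² → acute
(29,12,26): 12²+26² = 820 < 841 = 29² → obtuse
(800,390,890): 390²+800² = 792100 = 890² → right
(48,90,102): 48²+90² = 10404 = 102² → right
(112,180,212): 112²+180² = 44944 = 212² → right
4 of the 6 are right.

4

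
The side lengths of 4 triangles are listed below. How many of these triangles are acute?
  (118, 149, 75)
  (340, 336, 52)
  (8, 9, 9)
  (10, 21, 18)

1

(118,149,75): 75²+118² = 19549 < 22201 = 149² → obtuse
(340,336,52): 52²+336² = 115600 = 340² → right
(8,9,9): 8²+9² = 145 > 81 = 9² → acute
(10,21,18): 10²+18² = 424 < 441 = 21² → obtuse
1 of the 4 is acute.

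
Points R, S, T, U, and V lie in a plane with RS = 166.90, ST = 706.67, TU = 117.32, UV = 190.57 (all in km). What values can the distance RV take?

231.88 ≤ RV ≤ 1181.46 km

The maximum is all hops collinear in one direction: 166.90 + 706.67 + 117.32 + 190.57 = 1181.46.
The longest hop is 706.67; the others sum to 474.79. Folding the others back against it leaves at least 706.67 − 474.79 = 231.88.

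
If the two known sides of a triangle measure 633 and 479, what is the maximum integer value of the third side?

1111

The third side must be strictly less than 633 + 479 = 1112.
The largest integer below 1112 is 1111.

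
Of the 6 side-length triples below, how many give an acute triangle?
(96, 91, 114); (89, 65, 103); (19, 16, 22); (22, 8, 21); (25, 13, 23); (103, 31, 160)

5

(96,91,114): 91²+96² = 17497 > 12996 = 114² → acute
(89,65,103): 65²+89² = 12146 > 10609 = 103² → acute
(19,16,22): 16²+19² = 617 > 484 = 22² → acute
(22,8,21): 8²+21² = 505 > 484 = 22² → acute
(25,13,23): 13²+23² = 698 > 625 = 25² → acute
(103,31,160): 31+103 ≤ 160, not a triangle
5 of the 6 are acute.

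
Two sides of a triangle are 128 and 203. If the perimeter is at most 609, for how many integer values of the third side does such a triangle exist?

203

Triangle inequality: 75 < x < 331. Perimeter ≤ 609 gives x ≤ 609 − 128 − 203 = 278.
So 75 < x ≤ 278; integers 76 through 278: 203 values.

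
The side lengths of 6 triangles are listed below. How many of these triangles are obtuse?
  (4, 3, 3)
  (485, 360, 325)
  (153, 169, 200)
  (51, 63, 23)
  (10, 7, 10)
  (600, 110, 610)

(4,3,3): 3²+3² = 18 > 16 = 4² → acute
(485,360,325): 325²+360² = 235225 = 485² → right
(153,169,200): 153²+169² = 51970 > 40000 = 200² → acute
(51,63,23): 23²+51² = 3130 < 3969 = 63² → obtuse
(10,7,10): 7²+10² = 149 > 100 = 10² → acute
(600,110,610): 110²+600² = 372100 = 610² → right
1 of the 6 is obtuse.

1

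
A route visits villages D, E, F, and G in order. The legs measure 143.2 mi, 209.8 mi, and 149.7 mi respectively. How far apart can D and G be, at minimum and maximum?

The maximum is all hops collinear in one direction: 143.2 + 209.8 + 149.7 = 502.7.
The longest hop is 209.8; the others sum to 292.9. Since 209.8 ≤ 292.9, the path can fold back on itself completely, so the minimum distance is 0.

0 ≤ DG ≤ 502.7 mi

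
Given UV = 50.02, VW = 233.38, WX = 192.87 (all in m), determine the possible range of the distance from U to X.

The maximum is all hops collinear in one direction: 50.02 + 233.38 + 192.87 = 476.27.
The longest hop is 233.38; the others sum to 242.89. Since 233.38 ≤ 242.89, the path can fold back on itself completely, so the minimum distance is 0.

0 ≤ UX ≤ 476.27 m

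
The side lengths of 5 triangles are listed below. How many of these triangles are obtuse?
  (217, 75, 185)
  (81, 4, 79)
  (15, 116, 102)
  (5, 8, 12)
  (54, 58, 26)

(217,75,185): 75²+185² = 39850 < 47089 = 217² → obtuse
(81,4,79): 4²+79² = 6257 < 6561 = 81² → obtuse
(15,116,102): 15²+102² = 10629 < 13456 = 116² → obtuse
(5,8,12): 5²+8² = 89 < 144 = 12² → obtuse
(54,58,26): 26²+54² = 3592 > 3364 = 58² → acute
4 of the 5 are obtuse.

4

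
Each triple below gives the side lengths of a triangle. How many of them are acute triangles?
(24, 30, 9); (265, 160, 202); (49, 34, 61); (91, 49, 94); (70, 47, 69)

(24,30,9): 9²+24² = 657 < 900 = 30² → obtuse
(265,160,202): 160²+202² = 66404 < 70225 = 265² → obtuse
(49,34,61): 34²+49² = 3557 < 3721 = 61² → obtuse
(91,49,94): 49²+91² = 10682 > 8836 = 94² → acute
(70,47,69): 47²+69² = 6970 > 4900 = 70² → acute
2 of the 5 are acute.

2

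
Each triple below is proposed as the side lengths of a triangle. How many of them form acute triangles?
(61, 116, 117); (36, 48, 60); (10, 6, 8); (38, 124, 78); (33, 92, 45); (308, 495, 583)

(61,116,117): 61²+116² = 17177 > 13689 = 117² → acute
(36,48,60): 36²+48² = 3600 = 60² → right
(10,6,8): 6²+8² = 100 = 10² → right
(38,124,78): 38+78 ≤ 124, not a triangle
(33,92,45): 33+45 ≤ 92, not a triangle
(308,495,583): 308²+495² = 339889 = 583² → right
1 of the 6 is acute.

1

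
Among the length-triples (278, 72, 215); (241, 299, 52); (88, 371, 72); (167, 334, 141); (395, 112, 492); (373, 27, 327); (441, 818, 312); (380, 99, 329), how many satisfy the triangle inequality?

(72,215,278): 72+215 > 278 → valid
(52,241,299): 52+241 ≤ 299 → not valid
(72,88,371): 72+88 ≤ 371 → not valid
(141,167,334): 141+167 ≤ 334 → not valid
(112,395,492): 112+395 > 492 → valid
(27,327,373): 27+327 ≤ 373 → not valid
(312,441,818): 312+441 ≤ 818 → not valid
(99,329,380): 99+329 > 380 → valid
3 of the 8 triples form a triangle.

3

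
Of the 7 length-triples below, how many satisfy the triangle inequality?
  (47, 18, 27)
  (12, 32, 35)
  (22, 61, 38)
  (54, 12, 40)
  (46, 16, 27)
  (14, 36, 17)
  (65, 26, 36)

1

(18,27,47): 18+27 ≤ 47 → not valid
(12,32,35): 12+32 > 35 → valid
(22,38,61): 22+38 ≤ 61 → not valid
(12,40,54): 12+40 ≤ 54 → not valid
(16,27,46): 16+27 ≤ 46 → not valid
(14,17,36): 14+17 ≤ 36 → not valid
(26,36,65): 26+36 ≤ 65 → not valid
1 of the 7 triples forms a triangle.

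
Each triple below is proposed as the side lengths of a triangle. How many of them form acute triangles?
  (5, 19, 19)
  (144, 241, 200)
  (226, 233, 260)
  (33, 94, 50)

3

(5,19,19): 5²+19² = 386 > 361 = 19² → acute
(144,241,200): 144²+200² = 60736 > 58081 = 241² → acute
(226,233,260): 226²+233² = 105365 > 67600 = 260² → acute
(33,94,50): 33+50 ≤ 94, not a triangle
3 of the 4 are acute.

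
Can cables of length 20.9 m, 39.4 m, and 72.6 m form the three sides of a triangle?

The longest side is 72.6, but the other two sum to only 60.3.
60.3 < 72.6, so the triangle inequality fails.

No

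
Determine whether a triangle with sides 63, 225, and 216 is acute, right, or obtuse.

Compare the square of the longest side to the sum of squares of the other two: 63² + 216² = 50625 = 225².

right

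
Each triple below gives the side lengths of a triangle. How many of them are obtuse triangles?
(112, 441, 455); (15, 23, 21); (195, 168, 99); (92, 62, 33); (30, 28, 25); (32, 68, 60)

1

(112,441,455): 112²+441² = 207025 = 455² → right
(15,23,21): 15²+21² = 666 > 529 = 23² → acute
(195,168,99): 99²+168² = 38025 = 195² → right
(92,62,33): 33²+62² = 4933 < 8464 = 92² → obtuse
(30,28,25): 25²+28² = 1409 > 900 = 30² → acute
(32,68,60): 32²+60² = 4624 = 68² → right
1 of the 6 is obtuse.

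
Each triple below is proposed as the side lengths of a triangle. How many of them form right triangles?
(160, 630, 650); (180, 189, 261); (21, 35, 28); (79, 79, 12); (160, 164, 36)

4

(160,630,650): 160²+630² = 422500 = 650² → right
(180,189,261): 180²+189² = 68121 = 261² → right
(21,35,28): 21²+28² = 1225 = 35² → right
(79,79,12): 12²+79² = 6385 > 6241 = 79² → acute
(160,164,36): 36²+160² = 26896 = 164² → right
4 of the 5 are right.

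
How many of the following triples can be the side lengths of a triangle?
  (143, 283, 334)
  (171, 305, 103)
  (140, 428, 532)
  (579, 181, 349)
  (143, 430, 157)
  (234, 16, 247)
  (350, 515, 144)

3

(143,283,334): 143+283 > 334 → valid
(103,171,305): 103+171 ≤ 305 → not valid
(140,428,532): 140+428 > 532 → valid
(181,349,579): 181+349 ≤ 579 → not valid
(143,157,430): 143+157 ≤ 430 → not valid
(16,234,247): 16+234 > 247 → valid
(144,350,515): 144+350 ≤ 515 → not valid
3 of the 7 triples form a triangle.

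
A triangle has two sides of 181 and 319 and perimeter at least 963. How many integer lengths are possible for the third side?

37

Triangle inequality: 138 < x < 500. Perimeter ≥ 963 gives x ≥ 963 − 181 − 319 = 463.
So 463 ≤ x < 500; integers 463 through 499: 37 values.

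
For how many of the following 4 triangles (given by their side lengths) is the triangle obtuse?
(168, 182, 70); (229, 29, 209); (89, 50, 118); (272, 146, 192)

3

(168,182,70): 70²+168² = 33124 = 182² → right
(229,29,209): 29²+209² = 44522 < 52441 = 229² → obtuse
(89,50,118): 50²+89² = 10421 < 13924 = 118² → obtuse
(272,146,192): 146²+192² = 58180 < 73984 = 272² → obtuse
3 of the 4 are obtuse.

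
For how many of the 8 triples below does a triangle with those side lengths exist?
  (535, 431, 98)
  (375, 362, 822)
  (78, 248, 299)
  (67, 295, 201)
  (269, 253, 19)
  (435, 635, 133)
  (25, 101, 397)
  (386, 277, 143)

3

(98,431,535): 98+431 ≤ 535 → not valid
(362,375,822): 362+375 ≤ 822 → not valid
(78,248,299): 78+248 > 299 → valid
(67,201,295): 67+201 ≤ 295 → not valid
(19,253,269): 19+253 > 269 → valid
(133,435,635): 133+435 ≤ 635 → not valid
(25,101,397): 25+101 ≤ 397 → not valid
(143,277,386): 143+277 > 386 → valid
3 of the 8 triples form a triangle.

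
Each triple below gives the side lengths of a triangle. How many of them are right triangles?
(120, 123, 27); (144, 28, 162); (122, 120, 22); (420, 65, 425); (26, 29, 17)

3

(120,123,27): 27²+120² = 15129 = 123² → right
(144,28,162): 28²+144² = 21520 < 26244 = 162² → obtuse
(122,120,22): 22²+120² = 14884 = 122² → right
(420,65,425): 65²+420² = 180625 = 425² → right
(26,29,17): 17²+26² = 965 > 841 = 29² → acute
3 of the 5 are right.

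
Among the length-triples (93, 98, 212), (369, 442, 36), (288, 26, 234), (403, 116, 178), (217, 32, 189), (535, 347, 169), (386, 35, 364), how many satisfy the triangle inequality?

(93,98,212): 93+98 ≤ 212 → not valid
(36,369,442): 36+369 ≤ 442 → not valid
(26,234,288): 26+234 ≤ 288 → not valid
(116,178,403): 116+178 ≤ 403 → not valid
(32,189,217): 32+189 > 217 → valid
(169,347,535): 169+347 ≤ 535 → not valid
(35,364,386): 35+364 > 386 → valid
2 of the 7 triples form a triangle.

2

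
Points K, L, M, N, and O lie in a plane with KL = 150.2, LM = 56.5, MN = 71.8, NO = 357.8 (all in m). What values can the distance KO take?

The maximum is all hops collinear in one direction: 150.2 + 56.5 + 71.8 + 357.8 = 636.3.
The longest hop is 357.8; the others sum to 278.5. Folding the others back against it leaves at least 357.8 − 278.5 = 79.3.

79.3 ≤ KO ≤ 636.3 m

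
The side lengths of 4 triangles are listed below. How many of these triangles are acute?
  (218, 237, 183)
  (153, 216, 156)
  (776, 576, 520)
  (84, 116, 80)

(218,237,183): 183²+218² = 81013 > 56169 = 237² → acute
(153,216,156): 153²+156² = 47745 > 46656 = 216² → acute
(776,576,520): 520²+576² = 602176 = 776² → right
(84,116,80): 80²+84² = 13456 = 116² → right
2 of the 4 are acute.

2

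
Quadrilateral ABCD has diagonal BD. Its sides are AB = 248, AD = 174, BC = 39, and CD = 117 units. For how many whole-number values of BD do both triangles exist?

From triangle ABD: 74 < BD < 422.
From triangle CBD: 78 < BD < 156.
Intersection: 78 < BD < 156, so integers 79 through 155: 77 values.

77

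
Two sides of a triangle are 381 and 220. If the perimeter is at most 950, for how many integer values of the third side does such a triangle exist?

Triangle inequality: 161 < x < 601. Perimeter ≤ 950 gives x ≤ 950 − 381 − 220 = 349.
So 161 < x ≤ 349; integers 162 through 349: 188 values.

188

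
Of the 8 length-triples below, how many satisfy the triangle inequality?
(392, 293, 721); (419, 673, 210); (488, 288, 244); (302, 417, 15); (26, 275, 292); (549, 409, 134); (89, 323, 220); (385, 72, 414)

3

(293,392,721): 293+392 ≤ 721 → not valid
(210,419,673): 210+419 ≤ 673 → not valid
(244,288,488): 244+288 > 488 → valid
(15,302,417): 15+302 ≤ 417 → not valid
(26,275,292): 26+275 > 292 → valid
(134,409,549): 134+409 ≤ 549 → not valid
(89,220,323): 89+220 ≤ 323 → not valid
(72,385,414): 72+385 > 414 → valid
3 of the 8 triples form a triangle.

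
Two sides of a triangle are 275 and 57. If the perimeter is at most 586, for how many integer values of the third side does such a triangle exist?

Triangle inequality: 218 < x < 332. Perimeter ≤ 586 gives x ≤ 586 − 275 − 57 = 254.
So 218 < x ≤ 254; integers 219 through 254: 36 values.

36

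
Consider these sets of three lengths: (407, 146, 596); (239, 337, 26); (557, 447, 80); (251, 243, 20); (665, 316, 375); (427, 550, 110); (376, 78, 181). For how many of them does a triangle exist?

(146,407,596): 146+407 ≤ 596 → not valid
(26,239,337): 26+239 ≤ 337 → not valid
(80,447,557): 80+447 ≤ 557 → not valid
(20,243,251): 20+243 > 251 → valid
(316,375,665): 316+375 > 665 → valid
(110,427,550): 110+427 ≤ 550 → not valid
(78,181,376): 78+181 ≤ 376 → not valid
2 of the 7 triples form a triangle.

2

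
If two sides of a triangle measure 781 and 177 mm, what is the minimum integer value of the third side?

605

The third side must be strictly greater than |781 − 177| = 604.
The smallest integer above 604 is 605.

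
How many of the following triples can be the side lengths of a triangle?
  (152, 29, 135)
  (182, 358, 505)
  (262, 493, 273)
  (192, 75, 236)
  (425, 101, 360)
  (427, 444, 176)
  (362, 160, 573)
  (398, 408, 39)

7

(29,135,152): 29+135 > 152 → valid
(182,358,505): 182+358 > 505 → valid
(262,273,493): 262+273 > 493 → valid
(75,192,236): 75+192 > 236 → valid
(101,360,425): 101+360 > 425 → valid
(176,427,444): 176+427 > 444 → valid
(160,362,573): 160+362 ≤ 573 → not valid
(39,398,408): 39+398 > 408 → valid
7 of the 8 triples form a triangle.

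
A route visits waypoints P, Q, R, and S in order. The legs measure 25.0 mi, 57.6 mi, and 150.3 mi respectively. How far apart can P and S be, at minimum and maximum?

67.7 ≤ PS ≤ 232.9 mi

The maximum is all hops collinear in one direction: 25.0 + 57.6 + 150.3 = 232.9.
The longest hop is 150.3; the others sum to 82.6. Folding the others back against it leaves at least 150.3 − 82.6 = 67.7.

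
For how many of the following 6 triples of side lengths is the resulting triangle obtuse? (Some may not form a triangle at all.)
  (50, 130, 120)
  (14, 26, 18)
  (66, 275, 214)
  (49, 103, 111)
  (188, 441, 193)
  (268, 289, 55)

(50,130,120): 50²+120² = 16900 = 130² → right
(14,26,18): 14²+18² = 520 < 676 = 26² → obtuse
(66,275,214): 66²+214² = 50152 < 75625 = 275² → obtuse
(49,103,111): 49²+103² = 13010 > 12321 = 111² → acute
(188,441,193): 188+193 ≤ 441, not a triangle
(268,289,55): 55²+268² = 74849 < 83521 = 289² → obtuse
3 of the 6 are obtuse.

3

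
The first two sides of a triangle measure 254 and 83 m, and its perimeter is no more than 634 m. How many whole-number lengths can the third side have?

Triangle inequality: 171 < x < 337. Perimeter ≤ 634 gives x ≤ 634 − 254 − 83 = 297.
So 171 < x ≤ 297; integers 172 through 297: 126 values.

126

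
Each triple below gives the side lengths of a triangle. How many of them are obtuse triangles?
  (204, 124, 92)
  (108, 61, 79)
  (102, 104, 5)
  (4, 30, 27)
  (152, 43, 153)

4

(204,124,92): 92²+124² = 23840 < 41616 = 204² → obtuse
(108,61,79): 61²+79² = 9962 < 11664 = 108² → obtuse
(102,104,5): 5²+102² = 10429 < 10816 = 104² → obtuse
(4,30,27): 4²+27² = 745 < 900 = 30² → obtuse
(152,43,153): 43²+152² = 24953 > 23409 = 153² → acute
4 of the 5 are obtuse.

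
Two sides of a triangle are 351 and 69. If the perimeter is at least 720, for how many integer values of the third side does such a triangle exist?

120

Triangle inequality: 282 < x < 420. Perimeter ≥ 720 gives x ≥ 720 − 351 − 69 = 300.
So 300 ≤ x < 420; integers 300 through 419: 120 values.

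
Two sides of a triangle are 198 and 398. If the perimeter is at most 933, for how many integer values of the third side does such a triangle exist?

137

Triangle inequality: 200 < x < 596. Perimeter ≤ 933 gives x ≤ 933 − 198 − 398 = 337.
So 200 < x ≤ 337; integers 201 through 337: 137 values.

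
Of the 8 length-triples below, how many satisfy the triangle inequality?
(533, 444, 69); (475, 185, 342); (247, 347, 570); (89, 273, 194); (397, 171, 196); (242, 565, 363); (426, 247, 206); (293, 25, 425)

(69,444,533): 69+444 ≤ 533 → not valid
(185,342,475): 185+342 > 475 → valid
(247,347,570): 247+347 > 570 → valid
(89,194,273): 89+194 > 273 → valid
(171,196,397): 171+196 ≤ 397 → not valid
(242,363,565): 242+363 > 565 → valid
(206,247,426): 206+247 > 426 → valid
(25,293,425): 25+293 ≤ 425 → not valid
5 of the 8 triples form a triangle.

5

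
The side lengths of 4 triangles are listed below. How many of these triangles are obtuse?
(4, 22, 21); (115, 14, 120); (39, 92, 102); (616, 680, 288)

3

(4,22,21): 4²+21² = 457 < 484 = 22² → obtuse
(115,14,120): 14²+115² = 13421 < 14400 = 120² → obtuse
(39,92,102): 39²+92² = 9985 < 10404 = 102² → obtuse
(616,680,288): 288²+616² = 462400 = 680² → right
3 of the 4 are obtuse.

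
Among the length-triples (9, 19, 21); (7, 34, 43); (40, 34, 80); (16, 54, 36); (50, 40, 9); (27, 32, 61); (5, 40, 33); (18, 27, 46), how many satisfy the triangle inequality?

1

(9,19,21): 9+19 > 21 → valid
(7,34,43): 7+34 ≤ 43 → not valid
(34,40,80): 34+40 ≤ 80 → not valid
(16,36,54): 16+36 ≤ 54 → not valid
(9,40,50): 9+40 ≤ 50 → not valid
(27,32,61): 27+32 ≤ 61 → not valid
(5,33,40): 5+33 ≤ 40 → not valid
(18,27,46): 18+27 ≤ 46 → not valid
1 of the 8 triples forms a triangle.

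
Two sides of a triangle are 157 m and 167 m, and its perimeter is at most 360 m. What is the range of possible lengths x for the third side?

Triangle inequality alone gives 10 < x < 324.
The perimeter condition gives x ≤ 360 − 157 − 167 = 36.
Intersecting the two: 10 < x ≤ 36.

10 < x ≤ 36 m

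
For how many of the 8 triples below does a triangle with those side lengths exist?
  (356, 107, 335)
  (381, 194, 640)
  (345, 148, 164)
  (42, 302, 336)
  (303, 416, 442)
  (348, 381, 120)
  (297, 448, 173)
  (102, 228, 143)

(107,335,356): 107+335 > 356 → valid
(194,381,640): 194+381 ≤ 640 → not valid
(148,164,345): 148+164 ≤ 345 → not valid
(42,302,336): 42+302 > 336 → valid
(303,416,442): 303+416 > 442 → valid
(120,348,381): 120+348 > 381 → valid
(173,297,448): 173+297 > 448 → valid
(102,143,228): 102+143 > 228 → valid
6 of the 8 triples form a triangle.

6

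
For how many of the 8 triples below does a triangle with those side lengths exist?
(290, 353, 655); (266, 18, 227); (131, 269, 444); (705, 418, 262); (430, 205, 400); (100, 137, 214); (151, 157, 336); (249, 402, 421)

3

(290,353,655): 290+353 ≤ 655 → not valid
(18,227,266): 18+227 ≤ 266 → not valid
(131,269,444): 131+269 ≤ 444 → not valid
(262,418,705): 262+418 ≤ 705 → not valid
(205,400,430): 205+400 > 430 → valid
(100,137,214): 100+137 > 214 → valid
(151,157,336): 151+157 ≤ 336 → not valid
(249,402,421): 249+402 > 421 → valid
3 of the 8 triples form a triangle.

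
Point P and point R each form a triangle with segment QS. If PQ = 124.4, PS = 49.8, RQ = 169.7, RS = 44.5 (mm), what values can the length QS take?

From triangle PQS: |124.4 − 49.8| < QS < 124.4 + 49.8, i.e. 74.6 < QS < 174.2.
From triangle RQS: 125.2 < QS < 214.2.
Both must hold, so QS lies in the intersection.

125.2 < QS < 174.2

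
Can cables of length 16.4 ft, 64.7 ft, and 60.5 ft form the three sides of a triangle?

The longest side is 64.7, and the other two sum to 76.9.
Since 76.9 > 64.7, the triangle inequality holds.

Yes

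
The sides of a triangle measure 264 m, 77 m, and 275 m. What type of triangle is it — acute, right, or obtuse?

right

Compare the square of the longest side to the sum of squares of the other two: 77² + 264² = 75625 = 275².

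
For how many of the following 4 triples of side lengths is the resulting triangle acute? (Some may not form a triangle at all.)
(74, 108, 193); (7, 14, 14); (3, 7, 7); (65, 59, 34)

3

(74,108,193): 74+108 ≤ 193, not a triangle
(7,14,14): 7²+14² = 245 > 196 = 14² → acute
(3,7,7): 3²+7² = 58 > 49 = 7² → acute
(65,59,34): 34²+59² = 4637 > 4225 = 65² → acute
3 of the 4 are acute.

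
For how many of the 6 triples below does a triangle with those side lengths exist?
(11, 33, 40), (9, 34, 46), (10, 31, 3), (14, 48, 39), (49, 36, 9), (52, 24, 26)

(11,33,40): 11+33 > 40 → valid
(9,34,46): 9+34 ≤ 46 → not valid
(3,10,31): 3+10 ≤ 31 → not valid
(14,39,48): 14+39 > 48 → valid
(9,36,49): 9+36 ≤ 49 → not valid
(24,26,52): 24+26 ≤ 52 → not valid
2 of the 6 triples form a triangle.

2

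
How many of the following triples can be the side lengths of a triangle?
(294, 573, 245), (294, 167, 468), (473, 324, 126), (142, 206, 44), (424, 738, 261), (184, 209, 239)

1

(245,294,573): 245+294 ≤ 573 → not valid
(167,294,468): 167+294 ≤ 468 → not valid
(126,324,473): 126+324 ≤ 473 → not valid
(44,142,206): 44+142 ≤ 206 → not valid
(261,424,738): 261+424 ≤ 738 → not valid
(184,209,239): 184+209 > 239 → valid
1 of the 6 triples forms a triangle.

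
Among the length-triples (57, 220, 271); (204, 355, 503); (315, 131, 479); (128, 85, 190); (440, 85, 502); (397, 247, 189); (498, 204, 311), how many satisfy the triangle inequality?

(57,220,271): 57+220 > 271 → valid
(204,355,503): 204+355 > 503 → valid
(131,315,479): 131+315 ≤ 479 → not valid
(85,128,190): 85+128 > 190 → valid
(85,440,502): 85+440 > 502 → valid
(189,247,397): 189+247 > 397 → valid
(204,311,498): 204+311 > 498 → valid
6 of the 7 triples form a triangle.

6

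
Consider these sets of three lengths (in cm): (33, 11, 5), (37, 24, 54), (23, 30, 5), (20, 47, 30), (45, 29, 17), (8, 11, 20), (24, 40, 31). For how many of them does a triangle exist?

4

(5,11,33): 5+11 ≤ 33 → not valid
(24,37,54): 24+37 > 54 → valid
(5,23,30): 5+23 ≤ 30 → not valid
(20,30,47): 20+30 > 47 → valid
(17,29,45): 17+29 > 45 → valid
(8,11,20): 8+11 ≤ 20 → not valid
(24,31,40): 24+31 > 40 → valid
4 of the 7 triples form a triangle.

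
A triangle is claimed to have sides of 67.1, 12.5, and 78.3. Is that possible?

The longest side is 78.3, and the other two sum to 79.6.
Since 79.6 > 78.3, the triangle inequality holds.

Yes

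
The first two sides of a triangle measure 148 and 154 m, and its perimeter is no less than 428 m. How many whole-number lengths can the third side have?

176

Triangle inequality: 6 < x < 302. Perimeter ≥ 428 gives x ≥ 428 − 148 − 154 = 126.
So 126 ≤ x < 302; integers 126 through 301: 176 values.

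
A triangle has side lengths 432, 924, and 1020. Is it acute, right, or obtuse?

Compare the square of the longest side to the sum of squares of the other two: 432² + 924² = 1040400 = 1020².

right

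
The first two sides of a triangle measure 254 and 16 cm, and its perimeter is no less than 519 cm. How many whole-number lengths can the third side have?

Triangle inequality: 238 < x < 270. Perimeter ≥ 519 gives x ≥ 519 − 254 − 16 = 249.
So 249 ≤ x < 270; integers 249 through 269: 21 values.

21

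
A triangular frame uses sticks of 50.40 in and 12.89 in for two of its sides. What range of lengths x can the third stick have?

By the triangle inequality, x must be less than 50.40 + 12.89 = 63.29 and greater than |50.40 − 12.89| = 37.51.

37.51 < x < 63.29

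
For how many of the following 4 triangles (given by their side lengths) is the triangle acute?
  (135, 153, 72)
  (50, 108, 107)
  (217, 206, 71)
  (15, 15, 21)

3

(135,153,72): 72²+135² = 23409 = 153² → right
(50,108,107): 50²+107² = 13949 > 11664 = 108² → acute
(217,206,71): 71²+206² = 47477 > 47089 = 217² → acute
(15,15,21): 15²+15² = 450 > 441 = 21² → acute
3 of the 4 are acute.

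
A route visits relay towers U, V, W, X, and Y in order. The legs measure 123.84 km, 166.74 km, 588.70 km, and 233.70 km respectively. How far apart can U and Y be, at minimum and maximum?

64.42 ≤ UY ≤ 1112.98 km

The maximum is all hops collinear in one direction: 123.84 + 166.74 + 588.70 + 233.70 = 1112.98.
The longest hop is 588.70; the others sum to 524.28. Folding the others back against it leaves at least 588.70 − 524.28 = 64.42.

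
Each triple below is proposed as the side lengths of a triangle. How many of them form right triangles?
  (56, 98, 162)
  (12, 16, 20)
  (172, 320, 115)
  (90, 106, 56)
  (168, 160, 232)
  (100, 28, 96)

4

(56,98,162): 56+98 ≤ 162, not a triangle
(12,16,20): 12²+16² = 400 = 20² → right
(172,320,115): 115+172 ≤ 320, not a triangle
(90,106,56): 56²+90² = 11236 = 106² → right
(168,160,232): 160²+168² = 53824 = 232² → right
(100,28,96): 28²+96² = 10000 = 100² → right
4 of the 6 are right.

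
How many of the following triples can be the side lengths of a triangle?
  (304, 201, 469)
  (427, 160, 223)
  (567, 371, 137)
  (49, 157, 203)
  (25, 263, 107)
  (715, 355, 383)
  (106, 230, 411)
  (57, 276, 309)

(201,304,469): 201+304 > 469 → valid
(160,223,427): 160+223 ≤ 427 → not valid
(137,371,567): 137+371 ≤ 567 → not valid
(49,157,203): 49+157 > 203 → valid
(25,107,263): 25+107 ≤ 263 → not valid
(355,383,715): 355+383 > 715 → valid
(106,230,411): 106+230 ≤ 411 → not valid
(57,276,309): 57+276 > 309 → valid
4 of the 8 triples form a triangle.

4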